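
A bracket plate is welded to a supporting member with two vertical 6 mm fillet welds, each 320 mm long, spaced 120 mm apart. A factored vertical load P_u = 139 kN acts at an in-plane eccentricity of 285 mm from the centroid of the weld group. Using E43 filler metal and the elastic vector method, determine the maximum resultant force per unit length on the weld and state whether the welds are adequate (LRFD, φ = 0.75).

f_max ≈ 970 N/mm; NOT adequate

E43XX → F_EXX = 430 MPa.
Total weld length L_w = 640 mm. Treat welds as unit-width lines.
Polar moment about centroid: J = 2[d³/12 + d(b/2)²] = 2[320³/12 + 320×60²] = 7765000 mm³.
Direct shear f_v = P/L_w = 139×10³ / 640 = 217.2 N/mm (vertical).
Torsion M = P·e = 139×10³ × 285 = 39615000 N·mm.
Critical point at (x, y) = (60, 160) from centroid. f_tx = M·y/J = 816.2 N/mm; f_ty = M·x/J = 306.1 N/mm.
Resultant f_max = √[f_tx² + (f_v + f_ty)²] = √[816.2² + (217.2 + 306.1)²] = 969.6 N/mm.
Capacity per unit length: φr_n = 0.75 × 0.6 × 430 × (0.707 × 6) = 820.8 N/mm.
969.6 > 820.8 → NOT adequate.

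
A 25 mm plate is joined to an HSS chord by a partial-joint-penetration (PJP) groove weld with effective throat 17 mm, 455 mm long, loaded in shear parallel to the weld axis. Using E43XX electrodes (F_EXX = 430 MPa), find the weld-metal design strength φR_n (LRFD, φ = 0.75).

φR_n ≈ 1500 kN

Effective throat (given) t_e = 17 mm.
A_we = 17 × 455 = 7735 mm².
F_nw = 0.6 F_EXX = 258 MPa.
φR_n = 0.75 × 258 × 7735 × 10⁻³ = 1497 kN.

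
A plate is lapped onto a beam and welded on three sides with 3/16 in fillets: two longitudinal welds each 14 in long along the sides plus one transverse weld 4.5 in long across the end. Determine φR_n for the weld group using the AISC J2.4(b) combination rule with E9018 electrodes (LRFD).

φR_n ≈ 174 kips

E90XX → F_EXX = 90 ksi.
t_e = 0.707 × 0.1875 = 0.1326 in.
R_nwl = 0.6 × 90 × 0.1326 × 28 = 200.4 kips (longitudinal, 2 welds).
R_nwt = 0.6 × 90 × 0.1326 × 4.5 = 32.21 kips (transverse, base value).
(i) R_nwl + R_nwt = 232.6 kips; (ii) 0.85 R_nwl + 1.5 R_nwt = 218.7 kips.
R_n = max = 232.6 kips [governs: (i)]; φR_n = 174.5 kips.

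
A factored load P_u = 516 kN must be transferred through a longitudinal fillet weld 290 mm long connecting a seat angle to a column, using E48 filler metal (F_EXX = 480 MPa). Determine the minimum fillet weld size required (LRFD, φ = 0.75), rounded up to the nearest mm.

w = 12 mm

Total weld length L = 290 mm.
Required throat t_e = P_u / (φ × 0.6 F_EXX × L) = 516 / (0.75 × 0.6 × 480 × 290 × 10⁻³) = 8.238 mm.
Required leg w = t_e / 0.707 = 11.65 mm → use 12 mm.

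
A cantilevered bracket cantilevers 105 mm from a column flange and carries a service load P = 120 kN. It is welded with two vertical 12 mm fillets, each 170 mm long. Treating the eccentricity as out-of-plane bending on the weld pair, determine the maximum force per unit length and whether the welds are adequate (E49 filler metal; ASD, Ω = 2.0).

f_max ≈ 1350 N/mm; NOT adequate

E49XX → F_EXX = 490 MPa.
L_w = 2 × 170 = 340 mm; section modulus (unit throat) S = 2 × L²/6 = 9633 mm².
Direct shear f_v = P/L_w = 120×10³/340 = 352.9 N/mm.
Moment M = P × e = 120×10³ × 105 = 12600000 N·mm; bending f_b = M/S = 1308 N/mm.
f_max = √(f_v² + f_b²) = √(352.9² + 1308²) = 1355 N/mm.
r_n/Ω = (1/2.0) × 0.6 × 490 × (0.707 × 12) = 1247 N/mm → NOT adequate.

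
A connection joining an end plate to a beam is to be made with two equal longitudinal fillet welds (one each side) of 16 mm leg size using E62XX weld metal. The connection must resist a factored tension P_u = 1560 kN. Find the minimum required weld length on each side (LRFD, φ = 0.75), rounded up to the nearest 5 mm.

L = 250 mm on each side

E62XX → F_EXX = 620 MPa.
Throat t_e = 0.707 × 16 = 11.31 mm.
φr_n = 0.75 × 0.6 × 620 × 11.31 × 10⁻³ = 3.156 kN/mm.
L_req = P_u / φr_n = 1560 / 3.156 = 494.3 mm total.
Per side: 494.3 / 2 = 247.1 mm.
Round up → use L = 250 mm on each side.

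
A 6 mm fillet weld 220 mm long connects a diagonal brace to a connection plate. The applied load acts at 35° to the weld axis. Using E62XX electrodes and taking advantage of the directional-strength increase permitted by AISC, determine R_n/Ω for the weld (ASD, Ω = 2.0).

E62XX → F_EXX = 620 MPa.
t_e = 0.707 × 6 = 4.242 mm; A_we = 4.242 × 220 = 933.2 mm².
Directional factor: 1.0 + 0.5 sin^1.5(35°) = 1.217.
F_nw = 0.6 × 620 × 1.217 = 452.8 MPa.
R_n/Ω = (452.8 × 933.2) / 2.0 × 10⁻³ = 211.3 kN.

R_n/Ω ≈ 211 kN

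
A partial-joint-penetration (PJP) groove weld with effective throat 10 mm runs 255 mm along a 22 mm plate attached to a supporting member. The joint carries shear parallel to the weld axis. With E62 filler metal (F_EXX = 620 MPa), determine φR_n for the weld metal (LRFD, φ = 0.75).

Effective throat (given) t_e = 10 mm.
A_we = 10 × 255 = 2550 mm².
F_nw = 0.6 F_EXX = 372 MPa.
φR_n = 0.75 × 372 × 2550 × 10⁻³ = 711.5 kN.

φR_n ≈ 711 kN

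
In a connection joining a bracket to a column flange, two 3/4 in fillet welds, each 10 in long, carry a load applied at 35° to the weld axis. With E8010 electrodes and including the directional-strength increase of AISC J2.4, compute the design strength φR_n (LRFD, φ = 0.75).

E80XX → F_EXX = 80 ksi.
t_e = 0.707 × 0.75 = 0.5302 in; A_we = 0.5302 × 20 = 10.61 in².
Directional factor: 1.0 + 0.5 sin^1.5(35°) = 1.217.
F_nw = 0.6 × 80 × 1.217 = 58.43 ksi.
φR_n = 0.75 × 58.43 × 10.61 = 464.7 kips.

φR_n ≈ 465 kips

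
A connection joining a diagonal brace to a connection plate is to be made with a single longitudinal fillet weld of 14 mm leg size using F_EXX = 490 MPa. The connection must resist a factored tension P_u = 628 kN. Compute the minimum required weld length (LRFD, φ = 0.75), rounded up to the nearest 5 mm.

L = 290 mm

Throat t_e = 0.707 × 14 = 9.898 mm.
φr_n = 0.75 × 0.6 × 490 × 9.898 × 10⁻³ = 2.183 kN/mm.
L_req = P_u / φr_n = 628 / 2.183 = 287.7 mm total.
Round up → use L = 290 mm.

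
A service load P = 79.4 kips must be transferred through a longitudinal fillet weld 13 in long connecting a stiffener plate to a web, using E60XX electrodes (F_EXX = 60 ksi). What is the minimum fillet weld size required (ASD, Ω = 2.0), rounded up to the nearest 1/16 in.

w = 1/2 in

Total weld length L = 13 in.
Required throat t_e = P × Ω / (0.6 F_EXX × L) = 79.4 × 2.0 / (0.6 × 60 × 13) = 0.3393 in.
Required leg w = t_e / 0.707 = 0.4799 in → use 1/2 in.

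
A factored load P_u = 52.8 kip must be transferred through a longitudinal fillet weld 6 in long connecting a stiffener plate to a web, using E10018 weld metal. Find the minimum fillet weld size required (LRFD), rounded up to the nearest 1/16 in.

E100XX → F_EXX = 100 ksi.
Total weld length L = 6 in.
Required throat t_e = P_u / (φ × 0.6 F_EXX × L) = 52.8 / (0.75 × 0.6 × 100 × 6) = 0.1956 in.
Required leg w = t_e / 0.707 = 0.2766 in → use 5/16 in.

w = 5/16 in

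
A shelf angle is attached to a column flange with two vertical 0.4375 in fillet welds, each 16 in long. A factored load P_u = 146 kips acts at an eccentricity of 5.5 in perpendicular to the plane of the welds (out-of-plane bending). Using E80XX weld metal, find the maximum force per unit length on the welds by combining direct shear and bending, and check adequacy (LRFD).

E80XX → F_EXX = 80 ksi.
L_w = 2 × 16 = 32 in; section modulus (unit throat) S = 2 × L²/6 = 85.33 in².
Direct shear f_v = P/L_w = 146/32 = 4.562 kip/in.
Moment M = P × e = 146 × 5.5 = 803 kip·in; bending f_b = M/S = 9.41 kip/in.
f_max = √(f_v² + f_b²) = √(4.562² + 9.41²) = 10.46 kip/in.
φr_n = 0.75 × 0.6 × 80 × (0.707 × 0.4375) = 11.14 kip/in → adequate.

f_max ≈ 10.5 kip/in; adequate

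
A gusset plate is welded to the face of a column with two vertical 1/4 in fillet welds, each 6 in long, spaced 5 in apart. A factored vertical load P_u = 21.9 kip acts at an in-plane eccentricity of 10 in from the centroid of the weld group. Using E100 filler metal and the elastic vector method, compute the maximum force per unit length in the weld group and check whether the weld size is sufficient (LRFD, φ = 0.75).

E100XX → F_EXX = 100 ksi.
Total weld length L_w = 12 in. Treat welds as unit-width lines.
Polar moment about centroid: J = 2[d³/12 + d(b/2)²] = 2[6³/12 + 6×2.5²] = 111 in³.
Direct shear f_v = P/L_w = 21.9 / 12 = 1.825 kip/in (vertical).
Torsion M = P·e = 21.9 × 10 = 219 kip·in.
Critical point at (x, y) = (2.5, 3) from centroid. f_tx = M·y/J = 5.919 kip/in; f_ty = M·x/J = 4.932 kip/in.
Resultant f_max = √[f_tx² + (f_v + f_ty)²] = √[5.919² + (1.825 + 4.932)²] = 8.983 kip/in.
Capacity per unit length: φr_n = 0.75 × 0.6 × 100 × (0.707 × 0.25) = 7.954 kip/in.
8.983 > 7.954 → NOT adequate.

f_max ≈ 8.98 kip/in; NOT adequate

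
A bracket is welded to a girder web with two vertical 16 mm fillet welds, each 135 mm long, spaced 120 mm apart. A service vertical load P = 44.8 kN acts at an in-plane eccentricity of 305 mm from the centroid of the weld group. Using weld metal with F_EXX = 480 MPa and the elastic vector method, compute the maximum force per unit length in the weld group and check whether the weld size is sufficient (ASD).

Total weld length L_w = 270 mm. Treat welds as unit-width lines.
Polar moment about centroid: J = 2[d³/12 + d(b/2)²] = 2[135³/12 + 135×60²] = 1382000 mm³.
Direct shear f_v = P/L_w = 44.8×10³ / 270 = 165.9 N/mm (vertical).
Torsion M = P·e = 44.8×10³ × 305 = 13664000 N·mm.
Critical point at (x, y) = (60, 67.5) from centroid. f_tx = M·y/J = 667.4 N/mm; f_ty = M·x/J = 593.2 N/mm.
Resultant f_max = √[f_tx² + (f_v + f_ty)²] = √[667.4² + (165.9 + 593.2)²] = 1011 N/mm.
Capacity per unit length: r_n/Ω = (1/2.0) × 0.6 × 480 × (0.707 × 16) = 1629 N/mm.
1011 ≤ 1629 → adequate.

f_max ≈ 1010 N/mm; adequate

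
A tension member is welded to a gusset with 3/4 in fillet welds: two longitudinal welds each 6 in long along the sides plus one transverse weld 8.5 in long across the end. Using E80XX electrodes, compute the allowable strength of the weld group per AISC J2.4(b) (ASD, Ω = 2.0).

R_n/Ω ≈ 292 kip

E80XX → F_EXX = 80 ksi.
t_e = 0.707 × 0.75 = 0.5302 in.
R_nwl = 0.6 × 80 × 0.5302 × 12 = 305.4 kip (longitudinal, 2 welds).
R_nwt = 0.6 × 80 × 0.5302 × 8.5 = 216.3 kip (transverse, base value).
(i) R_nwl + R_nwt = 521.8 kip; (ii) 0.85 R_nwl + 1.5 R_nwt = 584.1 kip.
R_n = max = 584.1 kip [governs: (ii)]; R_n/Ω = 292.1 kip.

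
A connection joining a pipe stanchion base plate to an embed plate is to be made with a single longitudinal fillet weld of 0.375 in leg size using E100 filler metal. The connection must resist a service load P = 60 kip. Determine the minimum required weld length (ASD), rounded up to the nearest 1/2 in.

E100XX → F_EXX = 100 ksi.
Throat t_e = 0.707 × 0.375 = 0.2651 in.
r_n/Ω = (0.6 × 100 × 0.2651) / 2.0 = 7.954 kip/in.
L_req = P / (r_n/Ω) = 60 / 7.954 = 7.544 in total.
Round up → use L = 8 in.

L = 8 in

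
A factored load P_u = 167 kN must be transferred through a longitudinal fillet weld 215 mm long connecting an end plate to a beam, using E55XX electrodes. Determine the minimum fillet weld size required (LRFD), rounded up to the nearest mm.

w = 5 mm

E55XX → F_EXX = 550 MPa.
Total weld length L = 215 mm.
Required throat t_e = P_u / (φ × 0.6 F_EXX × L) = 167 / (0.75 × 0.6 × 550 × 215 × 10⁻³) = 3.138 mm.
Required leg w = t_e / 0.707 = 4.439 mm → use 5 mm.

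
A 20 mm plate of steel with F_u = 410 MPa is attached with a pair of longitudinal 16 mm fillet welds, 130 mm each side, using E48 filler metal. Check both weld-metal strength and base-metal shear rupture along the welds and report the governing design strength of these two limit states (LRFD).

φR_n ≈ 635 kN (weld metal governs)

E48XX → F_EXX = 480 MPa.
t_e = 0.707 × 16 = 11.31 mm; L = 260 mm.
Weld metal: φR_n = 0.75 × 0.6 × 480 × 11.31 × 260 × 10⁻³ = 635.3 kN.
Base metal (shear rupture): φR_n = 0.75 × 0.6 × 410 × 20 × 260 × 10⁻³ = 959.4 kN.
Governing: weld metal.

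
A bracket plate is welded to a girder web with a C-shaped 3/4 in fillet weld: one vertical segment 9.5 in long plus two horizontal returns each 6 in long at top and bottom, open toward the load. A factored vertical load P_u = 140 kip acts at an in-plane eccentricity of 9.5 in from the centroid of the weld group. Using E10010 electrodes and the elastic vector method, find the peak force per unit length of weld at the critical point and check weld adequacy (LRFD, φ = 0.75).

f_max ≈ 24.9 kip/in; NOT adequate

E100XX → F_EXX = 100 ksi.
Total weld length L_w = 21.5 in. Treat welds as unit-width lines.
Centroid: x̄ = 2×6×3 / 21.5 = 1.674 in from the vertical weld.
Polar moment about centroid: J = I_x + I_y = [9.5³/12 + 2×6×4.75²] + [9.5×1.674² + 2(6³/12 + 6×1.326²)] = 425.9 in³.
Direct shear f_v = P/L_w = 140 / 21.5 = 6.512 kip/in (vertical).
Torsion M = P·e = 140 × 9.5 = 1330 kip·in.
Critical point at (x, y) = (4.326, 4.75) from centroid. f_tx = M·y/J = 14.83 kip/in; f_ty = M·x/J = 13.51 kip/in.
Resultant f_max = √[f_tx² + (f_v + f_ty)²] = √[14.83² + (6.512 + 13.51)²] = 24.92 kip/in.
Capacity per unit length: φr_n = 0.75 × 0.6 × 100 × (0.707 × 0.75) = 23.86 kip/in.
24.92 > 23.86 → NOT adequate.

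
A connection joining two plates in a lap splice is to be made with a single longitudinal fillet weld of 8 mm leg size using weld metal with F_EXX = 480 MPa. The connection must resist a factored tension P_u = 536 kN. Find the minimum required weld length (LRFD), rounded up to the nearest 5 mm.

Throat t_e = 0.707 × 8 = 5.656 mm.
φr_n = 0.75 × 0.6 × 480 × 5.656 × 10⁻³ = 1.222 kN/mm.
L_req = P_u / φr_n = 536 / 1.222 = 438.7 mm total.
Round up → use L = 440 mm.

L = 440 mm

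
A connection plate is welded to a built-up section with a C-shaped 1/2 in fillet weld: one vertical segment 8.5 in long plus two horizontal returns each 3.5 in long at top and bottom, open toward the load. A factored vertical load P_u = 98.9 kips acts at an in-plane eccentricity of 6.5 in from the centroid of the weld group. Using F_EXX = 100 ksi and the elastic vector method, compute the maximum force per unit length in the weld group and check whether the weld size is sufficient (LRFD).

Total weld length L_w = 15.5 in. Treat welds as unit-width lines.
Centroid: x̄ = 2×3.5×1.75 / 15.5 = 0.7903 in from the vertical weld.
Polar moment about centroid: J = I_x + I_y = [8.5³/12 + 2×3.5×4.25²] + [8.5×0.7903² + 2(3.5³/12 + 3.5×0.9597²)] = 196.5 in³.
Direct shear f_v = P/L_w = 98.9 / 15.5 = 6.381 kip/in (vertical).
Torsion M = P·e = 98.9 × 6.5 = 642.85 kip·in.
Critical point at (x, y) = (2.71, 4.25) from centroid. f_tx = M·y/J = 13.9 kip/in; f_ty = M·x/J = 8.864 kip/in.
Resultant f_max = √[f_tx² + (f_v + f_ty)²] = √[13.9² + (6.381 + 8.864)²] = 20.63 kip/in.
Capacity per unit length: φr_n = 0.75 × 0.6 × 100 × (0.707 × 0.5) = 15.91 kip/in.
20.63 > 15.91 → NOT adequate.

f_max ≈ 20.6 kip/in; NOT adequate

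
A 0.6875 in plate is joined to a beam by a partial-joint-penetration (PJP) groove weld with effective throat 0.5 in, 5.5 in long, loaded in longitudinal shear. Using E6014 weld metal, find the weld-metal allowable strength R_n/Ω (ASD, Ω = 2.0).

E60XX → F_EXX = 60 ksi.
Effective throat (given) t_e = 0.5 in.
A_we = 0.5 × 5.5 = 2.75 in².
F_nw = 0.6 F_EXX = 36 ksi.
R_n/Ω = (36 × 2.75) / 2.0 = 49.5 kip.

R_n/Ω ≈ 49.5 kip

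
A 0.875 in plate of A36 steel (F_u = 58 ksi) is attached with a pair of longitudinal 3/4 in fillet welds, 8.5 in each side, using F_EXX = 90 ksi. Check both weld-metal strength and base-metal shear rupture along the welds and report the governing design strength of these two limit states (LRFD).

t_e = 0.707 × 0.75 = 0.5302 in; L = 17 in.
Weld metal: φR_n = 0.75 × 0.6 × 90 × 0.5302 × 17 = 365.1 kips.
Base metal (shear rupture): φR_n = 0.75 × 0.6 × 58 × 0.875 × 17 = 388.2 kips.
Governing: weld metal.

φR_n ≈ 365 kips (weld metal governs)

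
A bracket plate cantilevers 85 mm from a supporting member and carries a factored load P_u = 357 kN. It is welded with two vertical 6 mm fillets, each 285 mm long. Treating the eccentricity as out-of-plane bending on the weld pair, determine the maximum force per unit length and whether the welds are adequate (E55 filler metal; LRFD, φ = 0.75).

f_max ≈ 1280 N/mm; NOT adequate

E55XX → F_EXX = 550 MPa.
L_w = 2 × 285 = 570 mm; section modulus (unit throat) S = 2 × L²/6 = 27080 mm².
Direct shear f_v = P/L_w = 357×10³/570 = 626.3 N/mm.
Moment M = P × e = 357×10³ × 85 = 30345000 N·mm; bending f_b = M/S = 1121 N/mm.
f_max = √(f_v² + f_b²) = √(626.3² + 1121²) = 1284 N/mm.
φr_n = 0.75 × 0.6 × 550 × (0.707 × 6) = 1050 N/mm → NOT adequate.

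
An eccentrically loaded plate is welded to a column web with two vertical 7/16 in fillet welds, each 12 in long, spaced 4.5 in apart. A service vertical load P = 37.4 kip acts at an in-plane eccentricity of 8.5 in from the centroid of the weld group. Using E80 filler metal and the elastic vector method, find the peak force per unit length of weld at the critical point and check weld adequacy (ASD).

f_max ≈ 5.71 kip/in; adequate

E80XX → F_EXX = 80 ksi.
Total weld length L_w = 24 in. Treat welds as unit-width lines.
Polar moment about centroid: J = 2[d³/12 + d(b/2)²] = 2[12³/12 + 12×2.25²] = 409.5 in³.
Direct shear f_v = P/L_w = 37.4 / 24 = 1.558 kip/in (vertical).
Torsion M = P·e = 37.4 × 8.5 = 317.9 kip·in.
Critical point at (x, y) = (2.25, 6) from centroid. f_tx = M·y/J = 4.658 kip/in; f_ty = M·x/J = 1.747 kip/in.
Resultant f_max = √[f_tx² + (f_v + f_ty)²] = √[4.658² + (1.558 + 1.747)²] = 5.711 kip/in.
Capacity per unit length: r_n/Ω = (1/2.0) × 0.6 × 80 × (0.707 × 0.4375) = 7.423 kip/in.
5.711 ≤ 7.423 → adequate.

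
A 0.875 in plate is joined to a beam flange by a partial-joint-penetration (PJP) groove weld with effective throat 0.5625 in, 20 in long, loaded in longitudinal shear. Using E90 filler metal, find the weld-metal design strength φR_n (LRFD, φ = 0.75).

E90XX → F_EXX = 90 ksi.
Effective throat (given) t_e = 0.5625 in.
A_we = 0.5625 × 20 = 11.25 in².
F_nw = 0.6 F_EXX = 54 ksi.
φR_n = 0.75 × 54 × 11.25 = 455.6 kips.

φR_n ≈ 456 kips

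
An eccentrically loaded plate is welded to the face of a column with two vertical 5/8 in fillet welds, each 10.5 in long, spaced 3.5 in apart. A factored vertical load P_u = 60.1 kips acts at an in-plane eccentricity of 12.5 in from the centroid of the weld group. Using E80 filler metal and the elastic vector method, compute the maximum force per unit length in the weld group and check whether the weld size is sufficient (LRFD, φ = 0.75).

f_max ≈ 17.3 kip/in; NOT adequate

E80XX → F_EXX = 80 ksi.
Total weld length L_w = 21 in. Treat welds as unit-width lines.
Polar moment about centroid: J = 2[d³/12 + d(b/2)²] = 2[10.5³/12 + 10.5×1.75²] = 257.2 in³.
Direct shear f_v = P/L_w = 60.1 / 21 = 2.862 kip/in (vertical).
Torsion M = P·e = 60.1 × 12.5 = 751.25 kip·in.
Critical point at (x, y) = (1.75, 5.25) from centroid. f_tx = M·y/J = 15.33 kip/in; f_ty = M·x/J = 5.111 kip/in.
Resultant f_max = √[f_tx² + (f_v + f_ty)²] = √[15.33² + (2.862 + 5.111)²] = 17.28 kip/in.
Capacity per unit length: φr_n = 0.75 × 0.6 × 80 × (0.707 × 0.625) = 15.91 kip/in.
17.28 > 15.91 → NOT adequate.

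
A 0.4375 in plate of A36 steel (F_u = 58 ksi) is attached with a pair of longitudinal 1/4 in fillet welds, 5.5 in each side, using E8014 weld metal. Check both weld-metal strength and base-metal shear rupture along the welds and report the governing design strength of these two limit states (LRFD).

φR_n ≈ 70 kips (weld metal governs)

E80XX → F_EXX = 80 ksi.
t_e = 0.707 × 0.25 = 0.1767 in; L = 11 in.
Weld metal: φR_n = 0.75 × 0.6 × 80 × 0.1767 × 11 = 69.99 kips.
Base metal (shear rupture): φR_n = 0.75 × 0.6 × 58 × 0.4375 × 11 = 125.6 kips.
Governing: weld metal.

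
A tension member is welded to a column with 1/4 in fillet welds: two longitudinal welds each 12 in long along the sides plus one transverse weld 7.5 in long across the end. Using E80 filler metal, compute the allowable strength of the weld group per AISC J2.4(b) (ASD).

R_n/Ω ≈ 134 kips

E80XX → F_EXX = 80 ksi.
t_e = 0.707 × 0.25 = 0.1767 in.
R_nwl = 0.6 × 80 × 0.1767 × 24 = 203.6 kips (longitudinal, 2 welds).
R_nwt = 0.6 × 80 × 0.1767 × 7.5 = 63.63 kips (transverse, base value).
(i) R_nwl + R_nwt = 267.2 kips; (ii) 0.85 R_nwl + 1.5 R_nwt = 268.5 kips.
R_n = max = 268.5 kips [governs: (ii)]; R_n/Ω = 134.3 kips.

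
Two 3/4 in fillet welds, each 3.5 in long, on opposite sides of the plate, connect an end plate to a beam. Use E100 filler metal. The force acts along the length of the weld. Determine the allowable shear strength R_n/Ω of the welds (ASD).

R_n/Ω ≈ 111 kip

E100XX → F_EXX = 100 ksi.
Effective throat t_e = 0.707 × 0.75 = 0.5302 in.
Total length L = 7 in; A_we = 0.5302 × 7 = 3.712 in².
F_nw = 0.6 F_EXX = 0.6 × 100 = 60 ksi.
R_n = 60 × 3.712 = 222.7 kip; R_n/Ω = 222.7/2.0 = 111.4 kip.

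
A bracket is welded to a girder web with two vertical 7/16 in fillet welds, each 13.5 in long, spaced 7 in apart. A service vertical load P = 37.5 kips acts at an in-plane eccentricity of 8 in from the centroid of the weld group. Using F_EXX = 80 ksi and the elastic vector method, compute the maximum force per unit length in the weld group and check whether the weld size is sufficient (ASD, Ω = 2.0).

Total weld length L_w = 27 in. Treat welds as unit-width lines.
Polar moment about centroid: J = 2[d³/12 + d(b/2)²] = 2[13.5³/12 + 13.5×3.5²] = 740.8 in³.
Direct shear f_v = P/L_w = 37.5 / 27 = 1.389 kip/in (vertical).
Torsion M = P·e = 37.5 × 8 = 300 kip·in.
Critical point at (x, y) = (3.5, 6.75) from centroid. f_tx = M·y/J = 2.733 kip/in; f_ty = M·x/J = 1.417 kip/in.
Resultant f_max = √[f_tx² + (f_v + f_ty)²] = √[2.733² + (1.389 + 1.417)²] = 3.918 kip/in.
Capacity per unit length: r_n/Ω = (1/2.0) × 0.6 × 80 × (0.707 × 0.4375) = 7.423 kip/in.
3.918 ≤ 7.423 → adequate.

f_max ≈ 3.92 kip/in; adequate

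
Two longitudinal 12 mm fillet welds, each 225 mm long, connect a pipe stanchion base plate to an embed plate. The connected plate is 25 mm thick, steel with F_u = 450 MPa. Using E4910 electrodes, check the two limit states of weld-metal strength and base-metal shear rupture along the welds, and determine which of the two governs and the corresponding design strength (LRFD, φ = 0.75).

E49XX → F_EXX = 490 MPa.
t_e = 0.707 × 12 = 8.484 mm; L = 450 mm.
Weld metal: φR_n = 0.75 × 0.6 × 490 × 8.484 × 450 × 10⁻³ = 841.8 kN.
Base metal (shear rupture): φR_n = 0.75 × 0.6 × 450 × 25 × 450 × 10⁻³ = 2278 kN.
Governing: weld metal.

φR_n ≈ 842 kN (weld metal governs)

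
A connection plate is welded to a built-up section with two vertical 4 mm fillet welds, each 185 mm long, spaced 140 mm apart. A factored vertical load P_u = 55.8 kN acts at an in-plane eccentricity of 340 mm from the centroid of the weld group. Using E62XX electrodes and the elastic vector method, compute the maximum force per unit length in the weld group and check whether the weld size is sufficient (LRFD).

E62XX → F_EXX = 620 MPa.
Total weld length L_w = 370 mm. Treat welds as unit-width lines.
Polar moment about centroid: J = 2[d³/12 + d(b/2)²] = 2[185³/12 + 185×70²] = 2868000 mm³.
Direct shear f_v = P/L_w = 55.8×10³ / 370 = 150.8 N/mm (vertical).
Torsion M = P·e = 55.8×10³ × 340 = 18972000 N·mm.
Critical point at (x, y) = (70, 92.5) from centroid. f_tx = M·y/J = 611.8 N/mm; f_ty = M·x/J = 463 N/mm.
Resultant f_max = √[f_tx² + (f_v + f_ty)²] = √[611.8² + (150.8 + 463)²] = 866.7 N/mm.
Capacity per unit length: φr_n = 0.75 × 0.6 × 620 × (0.707 × 4) = 789 N/mm.
866.7 > 789 → NOT adequate.

f_max ≈ 867 N/mm; NOT adequate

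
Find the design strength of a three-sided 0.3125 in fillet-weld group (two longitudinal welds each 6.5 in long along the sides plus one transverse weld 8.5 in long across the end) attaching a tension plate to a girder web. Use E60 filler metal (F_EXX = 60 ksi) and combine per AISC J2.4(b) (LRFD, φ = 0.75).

t_e = 0.707 × 0.3125 = 0.2209 in.
R_nwl = 0.6 × 60 × 0.2209 × 13 = 103.4 kip (longitudinal, 2 welds).
R_nwt = 0.6 × 60 × 0.2209 × 8.5 = 67.61 kip (transverse, base value).
(i) R_nwl + R_nwt = 171 kip; (ii) 0.85 R_nwl + 1.5 R_nwt = 189.3 kip.
R_n = max = 189.3 kip [governs: (ii)]; φR_n = 142 kip.

φR_n ≈ 142 kip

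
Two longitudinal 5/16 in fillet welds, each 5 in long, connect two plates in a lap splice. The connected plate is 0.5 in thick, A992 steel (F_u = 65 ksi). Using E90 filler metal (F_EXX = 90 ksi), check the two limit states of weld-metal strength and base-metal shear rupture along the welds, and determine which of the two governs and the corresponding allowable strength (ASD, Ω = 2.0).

R_n/Ω ≈ 59.7 kips (weld metal governs)

t_e = 0.707 × 0.3125 = 0.2209 in; L = 10 in.
Weld metal: R_n/Ω = (1/2.0) × 0.6 × 90 × 0.2209 × 10 = 59.65 kips.
Base metal (shear rupture): R_n/Ω = (1/2.0) × 0.6 × 65 × 0.5 × 10 = 97.5 kips.
Governing: weld metal.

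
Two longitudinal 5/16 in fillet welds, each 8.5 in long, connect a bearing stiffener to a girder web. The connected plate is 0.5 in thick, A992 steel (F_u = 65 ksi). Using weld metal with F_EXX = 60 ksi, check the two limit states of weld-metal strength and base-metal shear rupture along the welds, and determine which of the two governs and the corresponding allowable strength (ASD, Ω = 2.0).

R_n/Ω ≈ 67.6 kips (weld metal governs)

t_e = 0.707 × 0.3125 = 0.2209 in; L = 17 in.
Weld metal: R_n/Ω = (1/2.0) × 0.6 × 60 × 0.2209 × 17 = 67.61 kips.
Base metal (shear rupture): R_n/Ω = (1/2.0) × 0.6 × 65 × 0.5 × 17 = 165.8 kips.
Governing: weld metal.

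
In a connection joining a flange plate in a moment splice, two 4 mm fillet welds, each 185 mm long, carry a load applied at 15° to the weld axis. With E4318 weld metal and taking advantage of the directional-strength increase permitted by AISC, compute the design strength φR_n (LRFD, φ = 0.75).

φR_n ≈ 216 kN

E43XX → F_EXX = 430 MPa.
t_e = 0.707 × 4 = 2.828 mm; A_we = 2.828 × 370 = 1046 mm².
Directional factor: 1.0 + 0.5 sin^1.5(15°) = 1.066.
F_nw = 0.6 × 430 × 1.066 = 275 MPa.
φR_n = 0.75 × 275 × 1046 × 10⁻³ = 215.8 kN.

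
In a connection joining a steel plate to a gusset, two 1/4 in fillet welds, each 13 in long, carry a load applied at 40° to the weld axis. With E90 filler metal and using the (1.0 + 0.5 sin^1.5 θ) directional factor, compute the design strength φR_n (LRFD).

φR_n ≈ 234 kip

E90XX → F_EXX = 90 ksi.
t_e = 0.707 × 0.25 = 0.1767 in; A_we = 0.1767 × 26 = 4.595 in².
Directional factor: 1.0 + 0.5 sin^1.5(40°) = 1.258.
F_nw = 0.6 × 90 × 1.258 = 67.91 ksi.
φR_n = 0.75 × 67.91 × 4.595 = 234.1 kip.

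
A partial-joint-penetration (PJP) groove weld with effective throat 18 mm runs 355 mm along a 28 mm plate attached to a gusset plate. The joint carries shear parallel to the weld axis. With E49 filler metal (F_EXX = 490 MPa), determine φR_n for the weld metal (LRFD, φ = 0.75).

Effective throat (given) t_e = 18 mm.
A_we = 18 × 355 = 6390 mm².
F_nw = 0.6 F_EXX = 294 MPa.
φR_n = 0.75 × 294 × 6390 × 10⁻³ = 1409 kN.

φR_n ≈ 1410 kN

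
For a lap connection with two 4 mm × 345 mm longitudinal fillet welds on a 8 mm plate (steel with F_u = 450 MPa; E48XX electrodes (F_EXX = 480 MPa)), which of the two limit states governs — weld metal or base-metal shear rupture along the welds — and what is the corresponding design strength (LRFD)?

t_e = 0.707 × 4 = 2.828 mm; L = 690 mm.
Weld metal: φR_n = 0.75 × 0.6 × 480 × 2.828 × 690 × 10⁻³ = 421.5 kN.
Base metal (shear rupture): φR_n = 0.75 × 0.6 × 450 × 8 × 690 × 10⁻³ = 1118 kN.
Governing: weld metal.

φR_n ≈ 421 kN (weld metal governs)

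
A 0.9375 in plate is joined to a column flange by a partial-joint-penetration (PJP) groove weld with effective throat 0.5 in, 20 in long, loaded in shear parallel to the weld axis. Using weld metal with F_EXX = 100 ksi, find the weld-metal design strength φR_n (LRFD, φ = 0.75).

Effective throat (given) t_e = 0.5 in.
A_we = 0.5 × 20 = 10 in².
F_nw = 0.6 F_EXX = 60 ksi.
φR_n = 0.75 × 60 × 10 = 450 kips.

φR_n ≈ 450 kips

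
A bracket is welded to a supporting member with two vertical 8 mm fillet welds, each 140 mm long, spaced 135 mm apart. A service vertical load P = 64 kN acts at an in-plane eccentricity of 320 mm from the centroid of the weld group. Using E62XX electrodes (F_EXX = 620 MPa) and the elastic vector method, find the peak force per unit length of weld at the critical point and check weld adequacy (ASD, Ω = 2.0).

f_max ≈ 1320 N/mm; NOT adequate

Total weld length L_w = 280 mm. Treat welds as unit-width lines.
Polar moment about centroid: J = 2[d³/12 + d(b/2)²] = 2[140³/12 + 140×67.5²] = 1733000 mm³.
Direct shear f_v = P/L_w = 64×10³ / 280 = 228.6 N/mm (vertical).
Torsion M = P·e = 64×10³ × 320 = 20480000 N·mm.
Critical point at (x, y) = (67.5, 70) from centroid. f_tx = M·y/J = 827.2 N/mm; f_ty = M·x/J = 797.7 N/mm.
Resultant f_max = √[f_tx² + (f_v + f_ty)²] = √[827.2² + (228.6 + 797.7)²] = 1318 N/mm.
Capacity per unit length: r_n/Ω = (1/2.0) × 0.6 × 620 × (0.707 × 8) = 1052 N/mm.
1318 > 1052 → NOT adequate.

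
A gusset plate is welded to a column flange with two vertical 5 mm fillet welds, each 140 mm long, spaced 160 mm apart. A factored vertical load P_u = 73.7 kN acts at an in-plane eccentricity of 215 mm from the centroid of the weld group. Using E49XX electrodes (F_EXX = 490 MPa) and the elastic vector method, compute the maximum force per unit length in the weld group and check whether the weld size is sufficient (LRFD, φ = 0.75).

f_max ≈ 963 N/mm; NOT adequate

Total weld length L_w = 280 mm. Treat welds as unit-width lines.
Polar moment about centroid: J = 2[d³/12 + d(b/2)²] = 2[140³/12 + 140×80²] = 2249000 mm³.
Direct shear f_v = P/L_w = 73.7×10³ / 280 = 263.2 N/mm (vertical).
Torsion M = P·e = 73.7×10³ × 215 = 15846000 N·mm.
Critical point at (x, y) = (80, 70) from centroid. f_tx = M·y/J = 493.1 N/mm; f_ty = M·x/J = 563.6 N/mm.
Resultant f_max = √[f_tx² + (f_v + f_ty)²] = √[493.1² + (263.2 + 563.6)²] = 962.7 N/mm.
Capacity per unit length: φr_n = 0.75 × 0.6 × 490 × (0.707 × 5) = 779.5 N/mm.
962.7 > 779.5 → NOT adequate.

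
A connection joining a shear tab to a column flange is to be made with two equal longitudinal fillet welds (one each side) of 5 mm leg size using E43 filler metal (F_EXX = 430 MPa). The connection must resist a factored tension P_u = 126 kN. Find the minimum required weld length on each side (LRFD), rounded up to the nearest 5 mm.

Throat t_e = 0.707 × 5 = 3.535 mm.
φr_n = 0.75 × 0.6 × 430 × 3.535 × 10⁻³ = 0.684 kN/mm.
L_req = P_u / φr_n = 126 / 0.684 = 184.2 mm total.
Per side: 184.2 / 2 = 92.1 mm.
Round up → use L = 95 mm on each side.

L = 95 mm on each side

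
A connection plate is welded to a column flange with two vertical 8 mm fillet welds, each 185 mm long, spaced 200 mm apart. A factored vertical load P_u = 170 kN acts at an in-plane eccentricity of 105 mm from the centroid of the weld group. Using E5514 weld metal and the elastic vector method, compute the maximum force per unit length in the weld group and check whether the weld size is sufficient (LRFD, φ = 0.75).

E55XX → F_EXX = 550 MPa.
Total weld length L_w = 370 mm. Treat welds as unit-width lines.
Polar moment about centroid: J = 2[d³/12 + d(b/2)²] = 2[185³/12 + 185×100²] = 4755000 mm³.
Direct shear f_v = P/L_w = 170×10³ / 370 = 459.5 N/mm (vertical).
Torsion M = P·e = 170×10³ × 105 = 17850000 N·mm.
Critical point at (x, y) = (100, 92.5) from centroid. f_tx = M·y/J = 347.2 N/mm; f_ty = M·x/J = 375.4 N/mm.
Resultant f_max = √[f_tx² + (f_v + f_ty)²] = √[347.2² + (459.5 + 375.4)²] = 904.2 N/mm.
Capacity per unit length: φr_n = 0.75 × 0.6 × 550 × (0.707 × 8) = 1400 N/mm.
904.2 ≤ 1400 → adequate.

f_max ≈ 904 N/mm; adequate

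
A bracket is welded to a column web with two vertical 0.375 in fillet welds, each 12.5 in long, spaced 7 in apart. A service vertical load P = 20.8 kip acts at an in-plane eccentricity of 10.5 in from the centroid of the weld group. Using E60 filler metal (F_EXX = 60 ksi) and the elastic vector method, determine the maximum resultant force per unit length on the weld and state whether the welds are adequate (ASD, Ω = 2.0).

Total weld length L_w = 25 in. Treat welds as unit-width lines.
Polar moment about centroid: J = 2[d³/12 + d(b/2)²] = 2[12.5³/12 + 12.5×3.5²] = 631.8 in³.
Direct shear f_v = P/L_w = 20.8 / 25 = 0.832 kip/in (vertical).
Torsion M = P·e = 20.8 × 10.5 = 218.4 kip·in.
Critical point at (x, y) = (3.5, 6.25) from centroid. f_tx = M·y/J = 2.161 kip/in; f_ty = M·x/J = 1.21 kip/in.
Resultant f_max = √[f_tx² + (f_v + f_ty)²] = √[2.161² + (0.832 + 1.21)²] = 2.973 kip/in.
Capacity per unit length: r_n/Ω = (1/2.0) × 0.6 × 60 × (0.707 × 0.375) = 4.772 kip/in.
2.973 ≤ 4.772 → adequate.

f_max ≈ 2.97 kip/in; adequate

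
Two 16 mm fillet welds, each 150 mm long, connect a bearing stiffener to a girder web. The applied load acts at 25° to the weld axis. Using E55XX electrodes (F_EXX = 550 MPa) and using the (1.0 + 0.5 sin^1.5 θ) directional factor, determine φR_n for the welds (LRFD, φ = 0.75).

φR_n ≈ 955 kN

t_e = 0.707 × 16 = 11.31 mm; A_we = 11.31 × 300 = 3394 mm².
Directional factor: 1.0 + 0.5 sin^1.5(25°) = 1.137.
F_nw = 0.6 × 550 × 1.137 = 375.3 MPa.
φR_n = 0.75 × 375.3 × 3394 × 10⁻³ = 955.3 kN.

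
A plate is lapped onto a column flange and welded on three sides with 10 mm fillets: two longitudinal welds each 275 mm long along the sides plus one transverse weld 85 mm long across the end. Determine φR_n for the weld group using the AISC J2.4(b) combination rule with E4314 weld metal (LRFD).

φR_n ≈ 869 kN

E43XX → F_EXX = 430 MPa.
t_e = 0.707 × 10 = 7.07 mm.
R_nwl = 0.6 × 430 × 7.07 × 550 × 10⁻³ = 1003 kN (longitudinal, 2 welds).
R_nwt = 0.6 × 430 × 7.07 × 85 × 10⁻³ = 155 kN (transverse, base value).
(i) R_nwl + R_nwt = 1158 kN; (ii) 0.85 R_nwl + 1.5 R_nwt = 1085 kN.
R_n = max = 1158 kN [governs: (i)]; φR_n = 868.7 kN.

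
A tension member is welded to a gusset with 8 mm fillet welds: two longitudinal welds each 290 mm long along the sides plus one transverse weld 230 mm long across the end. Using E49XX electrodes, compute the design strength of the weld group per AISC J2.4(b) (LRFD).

E49XX → F_EXX = 490 MPa.
t_e = 0.707 × 8 = 5.656 mm.
R_nwl = 0.6 × 490 × 5.656 × 580 × 10⁻³ = 964.5 kN (longitudinal, 2 welds).
R_nwt = 0.6 × 490 × 5.656 × 230 × 10⁻³ = 382.5 kN (transverse, base value).
(i) R_nwl + R_nwt = 1347 kN; (ii) 0.85 R_nwl + 1.5 R_nwt = 1393 kN.
R_n = max = 1393 kN [governs: (ii)]; φR_n = 1045 kN.

φR_n ≈ 1050 kN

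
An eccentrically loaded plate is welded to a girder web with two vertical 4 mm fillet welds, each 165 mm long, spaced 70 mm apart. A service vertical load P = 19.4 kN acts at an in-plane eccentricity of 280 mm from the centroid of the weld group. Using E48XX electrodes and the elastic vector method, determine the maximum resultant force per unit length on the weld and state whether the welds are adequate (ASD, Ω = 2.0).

E48XX → F_EXX = 480 MPa.
Total weld length L_w = 330 mm. Treat welds as unit-width lines.
Polar moment about centroid: J = 2[d³/12 + d(b/2)²] = 2[165³/12 + 165×35²] = 1153000 mm³.
Direct shear f_v = P/L_w = 19.4×10³ / 330 = 58.79 N/mm (vertical).
Torsion M = P·e = 19.4×10³ × 280 = 5432000 N·mm.
Critical point at (x, y) = (35, 82.5) from centroid. f_tx = M·y/J = 388.7 N/mm; f_ty = M·x/J = 164.9 N/mm.
Resultant f_max = √[f_tx² + (f_v + f_ty)²] = √[388.7² + (58.79 + 164.9)²] = 448.5 N/mm.
Capacity per unit length: r_n/Ω = (1/2.0) × 0.6 × 480 × (0.707 × 4) = 407.2 N/mm.
448.5 > 407.2 → NOT adequate.

f_max ≈ 448 N/mm; NOT adequate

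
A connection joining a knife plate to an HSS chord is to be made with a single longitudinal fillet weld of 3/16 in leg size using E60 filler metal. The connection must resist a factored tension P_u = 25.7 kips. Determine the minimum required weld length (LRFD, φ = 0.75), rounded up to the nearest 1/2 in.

E60XX → F_EXX = 60 ksi.
Throat t_e = 0.707 × 0.1875 = 0.1326 in.
φr_n = 0.75 × 0.6 × 60 × 0.1326 = 3.579 kips/in.
L_req = P_u / φr_n = 25.7 / 3.579 = 7.18 in total.
Round up → use L = 7.5 in.

L = 7.5 in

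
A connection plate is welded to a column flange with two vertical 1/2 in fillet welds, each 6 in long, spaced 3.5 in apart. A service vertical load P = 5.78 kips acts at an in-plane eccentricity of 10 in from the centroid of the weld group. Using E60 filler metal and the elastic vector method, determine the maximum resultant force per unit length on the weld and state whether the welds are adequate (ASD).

f_max ≈ 3.03 kip/in; adequate

E60XX → F_EXX = 60 ksi.
Total weld length L_w = 12 in. Treat welds as unit-width lines.
Polar moment about centroid: J = 2[d³/12 + d(b/2)²] = 2[6³/12 + 6×1.75²] = 72.75 in³.
Direct shear f_v = P/L_w = 5.78 / 12 = 0.4817 kip/in (vertical).
Torsion M = P·e = 5.78 × 10 = 57.8 kip·in.
Critical point at (x, y) = (1.75, 3) from centroid. f_tx = M·y/J = 2.384 kip/in; f_ty = M·x/J = 1.39 kip/in.
Resultant f_max = √[f_tx² + (f_v + f_ty)²] = √[2.384² + (0.4817 + 1.39)²] = 3.031 kip/in.
Capacity per unit length: r_n/Ω = (1/2.0) × 0.6 × 60 × (0.707 × 0.5) = 6.363 kip/in.
3.031 ≤ 6.363 → adequate.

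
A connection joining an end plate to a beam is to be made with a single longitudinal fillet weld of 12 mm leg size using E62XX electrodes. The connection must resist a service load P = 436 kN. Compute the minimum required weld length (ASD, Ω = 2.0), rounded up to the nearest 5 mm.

E62XX → F_EXX = 620 MPa.
Throat t_e = 0.707 × 12 = 8.484 mm.
r_n/Ω = (0.6 × 620 × 8.484) / 2.0 = 1578 N/mm = 1.578 kN/mm.
L_req = P / (r_n/Ω) = 436 / 1.578 = 276.3 mm total.
Round up → use L = 280 mm.

L = 280 mm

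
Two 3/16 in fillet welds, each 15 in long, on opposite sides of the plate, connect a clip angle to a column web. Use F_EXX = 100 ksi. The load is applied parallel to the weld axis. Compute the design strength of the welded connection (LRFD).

φR_n ≈ 179 kips

Effective throat t_e = 0.707 × 0.1875 = 0.1326 in.
Total length L = 30 in; A_we = 0.1326 × 30 = 3.977 in².
F_nw = 0.6 F_EXX = 0.6 × 100 = 60 ksi.
φR_n = 0.75 × 60 × 3.977 = 179 kips.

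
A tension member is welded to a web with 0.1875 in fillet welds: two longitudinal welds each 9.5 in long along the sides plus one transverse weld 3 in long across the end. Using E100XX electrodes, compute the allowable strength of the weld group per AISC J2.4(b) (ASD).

E100XX → F_EXX = 100 ksi.
t_e = 0.707 × 0.1875 = 0.1326 in.
R_nwl = 0.6 × 100 × 0.1326 × 19 = 151.1 kip (longitudinal, 2 welds).
R_nwt = 0.6 × 100 × 0.1326 × 3 = 23.86 kip (transverse, base value).
(i) R_nwl + R_nwt = 175 kip; (ii) 0.85 R_nwl + 1.5 R_nwt = 164.2 kip.
R_n = max = 175 kip [governs: (i)]; R_n/Ω = 87.49 kip.

R_n/Ω ≈ 87.5 kip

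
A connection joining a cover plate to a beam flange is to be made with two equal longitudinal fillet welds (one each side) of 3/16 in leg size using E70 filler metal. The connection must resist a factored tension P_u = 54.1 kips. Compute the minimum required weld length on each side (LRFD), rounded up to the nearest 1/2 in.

L = 6.5 in on each side

E70XX → F_EXX = 70 ksi.
Throat t_e = 0.707 × 0.1875 = 0.1326 in.
φr_n = 0.75 × 0.6 × 70 × 0.1326 = 4.176 kips/in.
L_req = P_u / φr_n = 54.1 / 4.176 = 12.96 in total.
Per side: 12.96 / 2 = 6.478 in.
Round up → use L = 6.5 in on each side.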